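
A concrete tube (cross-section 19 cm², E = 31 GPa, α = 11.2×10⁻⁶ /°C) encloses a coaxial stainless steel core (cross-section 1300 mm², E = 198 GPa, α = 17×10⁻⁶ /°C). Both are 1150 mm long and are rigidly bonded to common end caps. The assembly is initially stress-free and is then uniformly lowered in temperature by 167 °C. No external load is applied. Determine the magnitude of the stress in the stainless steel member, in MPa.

Both members must finish at the same length. With the larger α, the stainless steel tends to over-contract; the plates restrain it, putting the stainless steel in tension and the concrete in compression. With no external load the two internal forces are equal and opposite, magnitude P.
Equating the net (thermal + elastic) strains gives |α₁ − α₂|·ΔT = P·[1/(A₁E₁) + 1/(A₂E₂)].
|α₁ − α₂|·ΔT = 5.8×10⁻⁶ × 167 = 0.0009686.
1/(A₁E₁) + 1/(A₂E₂) = 1/(1900×31×10³) + 1/(1300×198×10³) = 2.086×10⁻⁸ N⁻¹.
P = 0.0009686 / 2.086×10⁻⁸ = 46430 N = 46.43 kN.
σ_{stainless steel} = P/A₂ = 46430/1300 = 35.71 MPa, tensile.

σ ≈ 35.7 MPa (tensile)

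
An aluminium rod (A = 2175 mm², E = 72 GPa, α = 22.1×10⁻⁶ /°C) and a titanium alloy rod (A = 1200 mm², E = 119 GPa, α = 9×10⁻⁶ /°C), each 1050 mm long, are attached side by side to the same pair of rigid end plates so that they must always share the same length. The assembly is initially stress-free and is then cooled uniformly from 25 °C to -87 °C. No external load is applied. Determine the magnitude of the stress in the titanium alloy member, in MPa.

Both members must finish at the same length. With the larger α, the aluminium tends to over-contract; the plates restrain it, putting the aluminium in tension and the titanium alloy in compression. With no external load the two internal forces are equal and opposite, magnitude P.
Equating the net (thermal + elastic) strains gives |α₁ − α₂|·ΔT = P·[1/(A₁E₁) + 1/(A₂E₂)].
|α₁ − α₂|·ΔT = 13.1×10⁻⁶ × 112 = 0.001467.
1/(A₁E₁) + 1/(A₂E₂) = 1/(2175×72×10³) + 1/(1200×119×10³) = 1.339×10⁻⁸ N⁻¹.
P = 0.001467 / 1.339×10⁻⁸ = 109600 N = 109.6 kN.
σ_{titanium alloy} = P/A₂ = 109600/1200 = 91.32 MPa, compressive.

σ ≈ 91.3 MPa (compressive)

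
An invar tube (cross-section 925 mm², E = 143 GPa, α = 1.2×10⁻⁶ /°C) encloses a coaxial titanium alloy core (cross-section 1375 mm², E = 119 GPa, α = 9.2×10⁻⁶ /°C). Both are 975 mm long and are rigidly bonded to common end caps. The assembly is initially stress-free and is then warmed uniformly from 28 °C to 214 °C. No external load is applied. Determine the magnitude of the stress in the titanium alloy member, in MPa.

σ ≈ 79.2 MPa (compressive)

Equilibrium of a rigid end plate with no external load gives equal and opposite internal forces ±P in the two members. Since α_{titanium alloy} > α_{invar}, heating drives the titanium alloy into compression and the invar into tension.
Equating the net (thermal + elastic) strains gives |α₁ − α₂|·ΔT = P·[1/(A₁E₁) + 1/(A₂E₂)].
|α₁ − α₂|·ΔT = 8×10⁻⁶ × 186 = 0.001488.
1/(A₁E₁) + 1/(A₂E₂) = 1/(925×143×10³) + 1/(1375×119×10³) = 1.367×10⁻⁸ N⁻¹.
So P = 0.001488 / 1.367×10⁻⁸ = 108.8 kN.
σ_{titanium alloy} = P/A₂ = 108800/1375 = 79.16 MPa, compressive.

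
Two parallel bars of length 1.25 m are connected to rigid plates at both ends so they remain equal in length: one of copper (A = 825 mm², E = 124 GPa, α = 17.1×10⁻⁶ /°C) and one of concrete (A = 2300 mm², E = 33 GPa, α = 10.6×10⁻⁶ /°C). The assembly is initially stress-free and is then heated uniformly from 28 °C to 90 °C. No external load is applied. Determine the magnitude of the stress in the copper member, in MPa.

σ ≈ 21.3 MPa (compressive)

Both members must finish at the same length. With the larger α, the copper tends to over-expand; the plates restrain it, putting the copper in compression and the concrete in tension. With no external load the two internal forces are equal and opposite, magnitude P.
Compatibility of the two members (thermal + elastic change equal): (α₁ − α₂)ΔT = P·[1/(A₁E₁) + 1/(A₂E₂)].
|α₁ − α₂|·ΔT = 6.5×10⁻⁶ × 62 = 0.000403.
1/(A₁E₁) + 1/(A₂E₂) = 1/(825×124×10³) + 1/(2300×33×10³) = 2.295×10⁻⁸ N⁻¹.
P = 0.000403 / 2.295×10⁻⁸ = 17560 N = 17.56 kN.
σ_{copper} = P/A₁ = 17560/825 = 21.28 MPa, compressive.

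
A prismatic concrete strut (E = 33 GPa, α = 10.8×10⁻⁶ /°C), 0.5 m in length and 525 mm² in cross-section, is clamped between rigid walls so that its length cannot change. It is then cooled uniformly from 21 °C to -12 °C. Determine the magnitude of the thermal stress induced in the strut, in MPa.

σ ≈ 11.8 MPa (tensile)

The supports are rigid, so the total axial strain is zero. The restrained thermal strain is ε = αΔT = 10.8×10⁻⁶ × 33 = 356.4×10⁻⁶.
Hence σ = E·αΔT = 33×10³ × 356.4×10⁻⁶ = 11.76 MPa, tensile.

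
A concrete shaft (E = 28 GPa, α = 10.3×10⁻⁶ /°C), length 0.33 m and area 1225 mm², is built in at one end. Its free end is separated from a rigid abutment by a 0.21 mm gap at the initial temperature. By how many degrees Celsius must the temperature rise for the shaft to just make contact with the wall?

The gap closes when αΔT L = 0.21 mm, since the shaft is still unstressed at that instant.
ΔT = 0.21 / (10.3×10⁻⁶ × 330) = 61.78 °C.

ΔT ≈ 61.8 °C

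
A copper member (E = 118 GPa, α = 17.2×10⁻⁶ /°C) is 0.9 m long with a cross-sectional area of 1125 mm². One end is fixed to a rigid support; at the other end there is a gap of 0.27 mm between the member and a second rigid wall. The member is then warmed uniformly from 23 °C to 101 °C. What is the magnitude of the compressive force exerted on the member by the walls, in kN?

Free thermal elongation = αΔT L = 17.2×10⁻⁶ × 78 × 900 = 1.207 mm.
The gap closes (δ_free > 0.27 mm) and the wall then resists a further 1.207 − 0.27 = 0.9374 mm of expansion.
That suppressed elongation corresponds to σ = E·Δ/L = 118×10³ × 0.9374/900 = 122.9 MPa.
Force on the wall = σA = 122.9 × 1125 mm² = 138.3 kN.

P ≈ 138 kN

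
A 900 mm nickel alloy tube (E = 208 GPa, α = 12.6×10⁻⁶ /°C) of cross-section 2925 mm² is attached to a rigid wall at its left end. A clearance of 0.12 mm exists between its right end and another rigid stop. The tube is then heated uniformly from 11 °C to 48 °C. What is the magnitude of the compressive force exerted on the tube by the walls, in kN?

P ≈ 203 kN

If the wall were absent the tube would grow by αΔT L = 12.6×10⁻⁶ × 37 × 900 = 0.4196 mm.
The gap closes (δ_free > 0.12 mm) and the wall then resists a further 0.4196 − 0.12 = 0.2996 mm of expansion.
Compatibility: PL/(AE) = 0.2996 mm, so σ = P/A = E × (0.2996/900) = 69.24 MPa.
Force on the wall = σA = 69.24 × 2925 mm² = 202.5 kN.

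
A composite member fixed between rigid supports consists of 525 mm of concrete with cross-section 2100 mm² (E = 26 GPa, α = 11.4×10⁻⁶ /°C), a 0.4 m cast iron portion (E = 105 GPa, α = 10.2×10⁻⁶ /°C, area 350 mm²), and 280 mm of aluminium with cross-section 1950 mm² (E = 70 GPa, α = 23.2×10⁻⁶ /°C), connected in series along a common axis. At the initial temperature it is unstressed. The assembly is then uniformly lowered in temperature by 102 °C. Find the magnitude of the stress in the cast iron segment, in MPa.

σ ≈ 214 MPa (tensile)

With the walls removed the bar would change length by δ_free = Σ αᵢΔT Lᵢ = 11.4×10⁻⁶×102×525 + 10.2×10⁻⁶×102×400 + 23.2×10⁻⁶×102×280 = 1.689 mm.
The rigid supports impose zero overall length change; the single axial force P common to all segments must satisfy P Σ Lᵢ/(AᵢEᵢ) = δ_free.
Σ Lᵢ/(AᵢEᵢ) = 525/(2100×26×10³) + 400/(350×105×10³) + 280/(1950×70×10³) = 2.255×10⁻⁵ mm/N.
So P = 1.689 / 2.255×10⁻⁵ = 74.91 kN, tensile.
σ_{cast iron} = P / A = 74910 / 350 = 214 MPa.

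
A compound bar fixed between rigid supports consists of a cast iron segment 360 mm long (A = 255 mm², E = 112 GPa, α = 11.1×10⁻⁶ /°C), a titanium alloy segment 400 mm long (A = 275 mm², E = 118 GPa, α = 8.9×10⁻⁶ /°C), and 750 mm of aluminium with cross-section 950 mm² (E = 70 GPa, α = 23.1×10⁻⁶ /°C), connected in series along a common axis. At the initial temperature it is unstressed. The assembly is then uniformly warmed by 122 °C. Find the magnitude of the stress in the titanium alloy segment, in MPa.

σ ≈ 305 MPa (compressive)

Free thermal expansion of the whole bar: Σ αᵢΔT Lᵢ = 11.1×10⁻⁶×122×360 + 8.9×10⁻⁶×122×400 + 23.1×10⁻⁶×122×750 = 3.035 mm.
The rigid supports impose zero overall length change; the single axial force P common to all segments must satisfy P Σ Lᵢ/(AᵢEᵢ) = δ_free.
Σ Lᵢ/(AᵢEᵢ) = 360/(255×112×10³) + 400/(275×118×10³) + 750/(950×70×10³) = 3.621×10⁻⁵ mm/N.
Hence P = δ_free / Σ(L/AE) = 3.035/3.621×10⁻⁵ = 83.83 kN (compressive).
σ_{titanium alloy} = P / A = 83830 / 275 = 304.8 MPa.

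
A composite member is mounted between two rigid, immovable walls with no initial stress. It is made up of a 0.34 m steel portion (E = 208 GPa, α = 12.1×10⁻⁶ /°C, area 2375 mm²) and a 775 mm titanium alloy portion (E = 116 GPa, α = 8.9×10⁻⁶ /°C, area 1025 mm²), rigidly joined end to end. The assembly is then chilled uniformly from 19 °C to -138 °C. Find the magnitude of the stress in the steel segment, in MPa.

If the supports were absent, the total length change would be Σ αᵢΔT Lᵢ = 12.1×10⁻⁶×157×340 + 8.9×10⁻⁶×157×775 = 1.729 mm.
The walls prevent any net length change, so an axial force P (same in every segment) develops. Compatibility: P · Σ Lᵢ/(AᵢEᵢ) = δ_free.
Σ Lᵢ/(AᵢEᵢ) = 340/(2375×208×10³) + 775/(1025×116×10³) = 7.206×10⁻⁶ mm/N.
Hence P = δ_free / Σ(L/AE) = 1.729/7.206×10⁻⁶ = 239.9 kN (tensile).
σ_{steel} = P / A = 239900 / 2375 = 101 MPa.

σ ≈ 101 MPa (tensile)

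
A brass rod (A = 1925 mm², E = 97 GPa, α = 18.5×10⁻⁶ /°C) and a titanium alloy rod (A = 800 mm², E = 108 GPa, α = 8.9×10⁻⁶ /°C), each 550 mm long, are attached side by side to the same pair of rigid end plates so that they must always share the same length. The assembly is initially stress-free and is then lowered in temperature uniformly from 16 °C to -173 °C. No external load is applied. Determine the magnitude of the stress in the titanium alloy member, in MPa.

σ ≈ 134 MPa (compressive)

The brass has the larger α, so on cooling it would change length more than the titanium alloy if both were free. The rigid plates force a common final length, so the brass is put into tension and the titanium alloy into compression, with equal and opposite forces P (no external load).
Compatibility of the two members (thermal + elastic change equal): (α₁ − α₂)ΔT = P·[1/(A₁E₁) + 1/(A₂E₂)].
|α₁ − α₂|·ΔT = 9.6×10⁻⁶ × 189 = 0.001814.
1/(A₁E₁) + 1/(A₂E₂) = 1/(1925×97×10³) + 1/(800×108×10³) = 1.693×10⁻⁸ N⁻¹.
P = 0.001814 / 1.693×10⁻⁸ = 107200 N = 107.2 kN.
σ_{titanium alloy} = P/A₂ = 107200/800 = 134 MPa, compressive.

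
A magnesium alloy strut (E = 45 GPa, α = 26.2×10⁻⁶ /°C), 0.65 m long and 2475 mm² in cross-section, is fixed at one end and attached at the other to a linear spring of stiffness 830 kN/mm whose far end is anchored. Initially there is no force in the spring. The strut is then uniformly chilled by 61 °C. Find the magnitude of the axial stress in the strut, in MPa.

σ ≈ 59.6 MPa (tensile)

Free thermal contraction: δ_free = αΔT L = 26.2×10⁻⁶ × 61 × 650 = 1.039 mm.
Let P be the tensile force in the spring. The strut extends elastically by PL/(AE) and the spring stretches by P/k; together these equal δ_free.
So P = δ_free / [L/(AE) + 1/k] = 1.039 / [ 650/(2475×45×10³) + 1/(830×10³) ].
P = 1.039 / 7.041×10⁻⁶ = 147500 N.
σ = P/A = 147500/2475 = 59.61 MPa.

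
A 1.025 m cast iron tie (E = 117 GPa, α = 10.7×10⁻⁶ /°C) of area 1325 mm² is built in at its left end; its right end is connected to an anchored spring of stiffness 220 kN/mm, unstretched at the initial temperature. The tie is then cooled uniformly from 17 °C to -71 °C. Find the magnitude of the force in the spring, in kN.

P ≈ 86.5 kN

Free thermal contraction: δ_free = αΔT L = 10.7×10⁻⁶ × 88 × 1025 = 0.9651 mm.
Let P be the tensile force in the spring. The tie extends elastically by PL/(AE) and the spring stretches by P/k; together these equal δ_free.
P [ L/(AE) + 1/k ] = δ_free → P [ 1025/(1325×117×10³) + 1/(220×10³) ] = 0.9651.
P = 0.9651 / 1.116×10⁻⁵ = 86500 N.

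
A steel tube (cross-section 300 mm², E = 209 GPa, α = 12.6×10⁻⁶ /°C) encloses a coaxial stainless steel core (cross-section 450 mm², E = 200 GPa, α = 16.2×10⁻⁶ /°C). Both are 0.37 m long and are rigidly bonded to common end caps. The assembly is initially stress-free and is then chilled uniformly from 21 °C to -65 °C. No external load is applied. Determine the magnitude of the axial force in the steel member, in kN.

Both members must finish at the same length. With the larger α, the stainless steel tends to over-contract; the plates restrain it, putting the stainless steel in tension and the steel in compression. With no external load the two internal forces are equal and opposite, magnitude P.
Compatibility of the two members (thermal + elastic change equal): (α₁ − α₂)ΔT = P·[1/(A₁E₁) + 1/(A₂E₂)].
|α₁ − α₂|·ΔT = 3.6×10⁻⁶ × 86 = 0.0003096.
1/(A₁E₁) + 1/(A₂E₂) = 1/(300×209×10³) + 1/(450×200×10³) = 2.706×10⁻⁸ N⁻¹.
So P = 0.0003096 / 2.706×10⁻⁸ = 11.44 kN.

P ≈ 11.4 kN (compressive in the steel)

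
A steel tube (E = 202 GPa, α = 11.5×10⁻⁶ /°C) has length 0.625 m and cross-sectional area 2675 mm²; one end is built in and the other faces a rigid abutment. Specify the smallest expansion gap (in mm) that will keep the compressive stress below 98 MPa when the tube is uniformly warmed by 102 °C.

Free expansion if unrestrained: δ_free = αΔT L = 11.5×10⁻⁶ × 102 × 625 = 0.7331 mm.
A stress of 98 MPa corresponds to the wall pushing the tube back by σL/E = 98×625/(202×10³) = 0.3032 mm.
So the gap has to take up the difference, g_min = δ_free − σL/E = 0.7331 − 0.3032 = 0.4299 mm.

g ≈ 0.43 mm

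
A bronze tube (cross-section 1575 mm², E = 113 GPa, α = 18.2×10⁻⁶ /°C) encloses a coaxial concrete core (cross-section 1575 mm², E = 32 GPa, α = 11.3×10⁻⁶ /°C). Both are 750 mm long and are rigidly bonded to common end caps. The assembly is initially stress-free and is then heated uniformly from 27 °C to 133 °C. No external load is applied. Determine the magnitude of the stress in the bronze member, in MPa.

Both members must finish at the same length. With the larger α, the bronze tends to over-expand; the plates restrain it, putting the bronze in compression and the concrete in tension. With no external load the two internal forces are equal and opposite, magnitude P.
Compatibility of the two members (thermal + elastic change equal): (α₁ − α₂)ΔT = P·[1/(A₁E₁) + 1/(A₂E₂)].
|α₁ − α₂|·ΔT = 6.9×10⁻⁶ × 106 = 0.0007314.
1/(A₁E₁) + 1/(A₂E₂) = 1/(1575×113×10³) + 1/(1575×32×10³) = 2.546×10⁻⁸ N⁻¹.
So P = 0.0007314 / 2.546×10⁻⁸ = 28.73 kN.
σ_{bronze} = P/A₁ = 28730/1575 = 18.24 MPa, compressive.

σ ≈ 18.2 MPa (compressive)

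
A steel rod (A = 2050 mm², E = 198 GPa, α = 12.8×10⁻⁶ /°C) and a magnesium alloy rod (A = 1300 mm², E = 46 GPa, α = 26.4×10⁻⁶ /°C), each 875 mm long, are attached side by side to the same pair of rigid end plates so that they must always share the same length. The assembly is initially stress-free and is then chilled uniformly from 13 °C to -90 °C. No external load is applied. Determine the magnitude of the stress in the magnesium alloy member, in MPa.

Both members must finish at the same length. With the larger α, the magnesium alloy tends to over-contract; the plates restrain it, putting the magnesium alloy in tension and the steel in compression. With no external load the two internal forces are equal and opposite, magnitude P.
Compatibility of the two members (thermal + elastic change equal): (α₁ − α₂)ΔT = P·[1/(A₁E₁) + 1/(A₂E₂)].
|α₁ − α₂|·ΔT = 13.6×10⁻⁶ × 103 = 0.001401.
1/(A₁E₁) + 1/(A₂E₂) = 1/(2050×198×10³) + 1/(1300×46×10³) = 1.919×10⁻⁸ N⁻¹.
So P = 0.001401 / 1.919×10⁻⁸ = 73.01 kN.
σ_{magnesium alloy} = P/A₂ = 73010/1300 = 56.16 MPa, tensile.

σ ≈ 56.2 MPa (tensile)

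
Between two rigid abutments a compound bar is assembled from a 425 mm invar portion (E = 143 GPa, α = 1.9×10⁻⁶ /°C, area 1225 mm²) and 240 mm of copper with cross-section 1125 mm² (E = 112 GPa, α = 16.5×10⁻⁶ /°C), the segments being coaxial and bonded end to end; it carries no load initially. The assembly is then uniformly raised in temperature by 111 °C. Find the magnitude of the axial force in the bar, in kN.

If the supports were absent, the total length change would be Σ αᵢΔT Lᵢ = 1.9×10⁻⁶×111×425 + 16.5×10⁻⁶×111×240 = 0.5292 mm.
The rigid supports impose zero overall length change; the single axial force P common to all segments must satisfy P Σ Lᵢ/(AᵢEᵢ) = δ_free.
The series flexibility is Σ Lᵢ/(AᵢEᵢ) = 425/(1225×143×10³) + 240/(1125×112×10³) = 4.331×10⁻⁶ mm/N.
P = 0.5292 / 4.331×10⁻⁶ = 122200 N = 122.2 kN, compressive.

P ≈ 122 kN (compressive)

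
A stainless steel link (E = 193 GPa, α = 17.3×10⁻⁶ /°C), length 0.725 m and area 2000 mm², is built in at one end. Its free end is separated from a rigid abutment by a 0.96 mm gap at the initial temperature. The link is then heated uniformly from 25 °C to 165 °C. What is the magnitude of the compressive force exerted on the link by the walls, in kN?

P ≈ 424 kN

Unrestrained expansion: δ_free = αΔT L = 17.3×10⁻⁶ × 140 × 725 = 1.756 mm.
This exceeds the 0.96 mm gap, so the wall pushes back. The portion of expansion that must be recovered elastically is δ_free − gap = 1.756 − 0.96 = 0.796 mm.
That suppressed elongation corresponds to σ = E·Δ/L = 193×10³ × 0.796/725 = 211.9 MPa.
Force on the wall = σA = 211.9 × 2000 mm² = 423.8 kN.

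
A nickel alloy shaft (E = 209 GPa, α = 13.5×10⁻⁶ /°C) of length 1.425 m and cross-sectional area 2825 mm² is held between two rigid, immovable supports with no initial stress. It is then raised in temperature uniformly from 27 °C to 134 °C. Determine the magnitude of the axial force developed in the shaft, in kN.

P ≈ 853 kN (compressive)

With zero net strain, σ = E·αΔT = 209 GPa × 13.5×10⁻⁶ × 107 = 301.9 MPa.
Then P = σA = 301.9 × 2825 mm² = 852.9 kN, compressive.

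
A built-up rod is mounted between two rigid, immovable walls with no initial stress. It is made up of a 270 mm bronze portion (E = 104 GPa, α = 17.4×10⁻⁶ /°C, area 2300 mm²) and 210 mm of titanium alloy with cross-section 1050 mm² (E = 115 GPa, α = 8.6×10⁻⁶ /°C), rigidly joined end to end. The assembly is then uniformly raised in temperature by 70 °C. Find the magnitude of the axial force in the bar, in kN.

Free thermal expansion of the whole bar: Σ αᵢΔT Lᵢ = 17.4×10⁻⁶×70×270 + 8.6×10⁻⁶×70×210 = 0.4553 mm.
The rigid supports impose zero overall length change; the single axial force P common to all segments must satisfy P Σ Lᵢ/(AᵢEᵢ) = δ_free.
Σ Lᵢ/(AᵢEᵢ) = 270/(2300×104×10³) + 210/(1050×115×10³) = 2.868×10⁻⁶ mm/N.
P = 0.4553 / 2.868×10⁻⁶ = 158800 N = 158.8 kN, compressive.

P ≈ 159 kN (compressive)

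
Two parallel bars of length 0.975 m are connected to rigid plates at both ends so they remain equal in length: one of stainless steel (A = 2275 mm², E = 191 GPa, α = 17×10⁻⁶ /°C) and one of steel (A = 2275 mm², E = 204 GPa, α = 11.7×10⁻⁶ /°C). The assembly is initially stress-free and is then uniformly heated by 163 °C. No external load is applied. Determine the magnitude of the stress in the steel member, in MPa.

σ ≈ 85.2 MPa (tensile)

Both members must finish at the same length. With the larger α, the stainless steel tends to over-expand; the plates restrain it, putting the stainless steel in compression and the steel in tension. With no external load the two internal forces are equal and opposite, magnitude P.
Setting the final lengths equal and cancelling L: (α₁ − α₂)ΔT = P/(A₁E₁) + P/(A₂E₂).
|α₁ − α₂|·ΔT = 5.3×10⁻⁶ × 163 = 0.0008639.
1/(A₁E₁) + 1/(A₂E₂) = 1/(2275×191×10³) + 1/(2275×204×10³) = 4.456×10⁻⁹ N⁻¹.
P = 0.0008639 / 4.456×10⁻⁹ = 193900 N = 193.9 kN.
σ_{steel} = P/A₂ = 193900/2275 = 85.22 MPa, tensile.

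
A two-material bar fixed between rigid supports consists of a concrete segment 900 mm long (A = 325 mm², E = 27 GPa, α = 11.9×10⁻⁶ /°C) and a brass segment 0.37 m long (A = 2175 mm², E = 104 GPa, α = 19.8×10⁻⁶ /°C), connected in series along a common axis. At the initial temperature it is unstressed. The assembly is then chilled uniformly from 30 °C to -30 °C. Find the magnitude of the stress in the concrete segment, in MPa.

With the walls removed the bar would change length by δ_free = Σ αᵢΔT Lᵢ = 11.9×10⁻⁶×60×900 + 19.8×10⁻⁶×60×370 = 1.082 mm.
The rigid supports impose zero overall length change; the single axial force P common to all segments must satisfy P Σ Lᵢ/(AᵢEᵢ) = δ_free.
Σ Lᵢ/(AᵢEᵢ) = 900/(325×27×10³) + 370/(2175×104×10³) = 0.0001042 mm/N.
P = 1.082 / 0.0001042 = 10390 N = 10.39 kN, tensile.
σ_{concrete} = P / A = 10390 / 325 = 31.96 MPa.

σ ≈ 32 MPa (tensile)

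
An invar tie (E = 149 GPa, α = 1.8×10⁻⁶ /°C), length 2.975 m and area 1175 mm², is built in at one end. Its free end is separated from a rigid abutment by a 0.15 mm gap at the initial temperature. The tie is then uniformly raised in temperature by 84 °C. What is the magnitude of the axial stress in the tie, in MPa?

σ ≈ 15 MPa (compressive)

Free thermal elongation = αΔT L = 1.8×10⁻⁶ × 84 × 2975 = 0.4498 mm.
This exceeds the 0.15 mm gap, so the wall pushes back. The portion of expansion that must be recovered elastically is δ_free − gap = 0.4498 − 0.15 = 0.2998 mm.
So σ = E(δ_free − g)/L = 149×10³ × 0.2998/2975 = 15.02 MPa.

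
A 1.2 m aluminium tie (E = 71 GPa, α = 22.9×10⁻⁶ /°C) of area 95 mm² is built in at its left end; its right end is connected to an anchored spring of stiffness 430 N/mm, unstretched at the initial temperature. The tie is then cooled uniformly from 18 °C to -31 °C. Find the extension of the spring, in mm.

Free thermal contraction: δ_free = αΔT L = 22.9×10⁻⁶ × 49 × 1200 = 1.347 mm.
With a force P in the spring, the elastic change of the tie is PL/(AE) and that of the spring is P/k; compatibility requires their sum to equal δ_free.
P [ L/(AE) + 1/k ] = δ_free → P [ 1200/(95×71×10³) + 1/(430) ] = 1.347.
P = 1.347 / 0.002503 = 537.9 N.
Spring extension = P/k = 537.9/(430) = 1.251 mm.

δ ≈ 1.25 mm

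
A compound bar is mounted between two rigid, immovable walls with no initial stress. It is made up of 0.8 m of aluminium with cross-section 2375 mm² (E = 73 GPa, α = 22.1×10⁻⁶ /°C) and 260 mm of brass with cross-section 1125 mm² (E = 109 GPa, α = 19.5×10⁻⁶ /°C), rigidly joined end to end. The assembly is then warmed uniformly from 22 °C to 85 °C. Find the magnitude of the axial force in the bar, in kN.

P ≈ 213 kN (compressive)

Free thermal expansion of the whole bar: Σ αᵢΔT Lᵢ = 22.1×10⁻⁶×63×800 + 19.5×10⁻⁶×63×260 = 1.433 mm.
The rigid supports impose zero overall length change; the single axial force P common to all segments must satisfy P Σ Lᵢ/(AᵢEᵢ) = δ_free.
Σ Lᵢ/(AᵢEᵢ) = 800/(2375×73×10³) + 260/(1125×109×10³) = 6.735×10⁻⁶ mm/N.
So P = 1.433 / 6.735×10⁻⁶ = 212.8 kN, compressive.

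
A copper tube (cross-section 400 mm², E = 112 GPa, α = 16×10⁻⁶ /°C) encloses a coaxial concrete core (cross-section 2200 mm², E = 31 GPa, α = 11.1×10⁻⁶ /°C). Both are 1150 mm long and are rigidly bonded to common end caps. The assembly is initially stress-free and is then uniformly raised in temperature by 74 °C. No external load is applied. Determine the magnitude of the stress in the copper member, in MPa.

Both members must finish at the same length. With the larger α, the copper tends to over-expand; the plates restrain it, putting the copper in compression and the concrete in tension. With no external load the two internal forces are equal and opposite, magnitude P.
Equating the net (thermal + elastic) strains gives |α₁ − α₂|·ΔT = P·[1/(A₁E₁) + 1/(A₂E₂)].
|α₁ − α₂|·ΔT = 4.9×10⁻⁶ × 74 = 0.0003626.
1/(A₁E₁) + 1/(A₂E₂) = 1/(400×112×10³) + 1/(2200×31×10³) = 3.698×10⁻⁸ N⁻¹.
P = 0.0003626 / 3.698×10⁻⁸ = 9804 N = 9.804 kN.
σ_{copper} = P/A₁ = 9804/400 = 24.51 MPa, compressive.

σ ≈ 24.5 MPa (compressive)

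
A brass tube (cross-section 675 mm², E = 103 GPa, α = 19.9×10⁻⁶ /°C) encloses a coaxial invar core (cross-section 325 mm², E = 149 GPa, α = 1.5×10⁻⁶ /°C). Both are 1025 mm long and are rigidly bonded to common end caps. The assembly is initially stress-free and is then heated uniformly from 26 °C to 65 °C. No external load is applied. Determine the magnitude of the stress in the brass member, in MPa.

Both members must finish at the same length. With the larger α, the brass tends to over-expand; the plates restrain it, putting the brass in compression and the invar in tension. With no external load the two internal forces are equal and opposite, magnitude P.
Setting the final lengths equal and cancelling L: (α₁ − α₂)ΔT = P/(A₁E₁) + P/(A₂E₂).
|α₁ − α₂|·ΔT = 18.4×10⁻⁶ × 39 = 0.0007176.
1/(A₁E₁) + 1/(A₂E₂) = 1/(675×103×10³) + 1/(325×149×10³) = 3.503×10⁻⁸ N⁻¹.
So P = 0.0007176 / 3.503×10⁻⁸ = 20.48 kN.
σ_{brass} = P/A₁ = 20480/675 = 30.35 MPa, compressive.

σ ≈ 30.3 MPa (compressive)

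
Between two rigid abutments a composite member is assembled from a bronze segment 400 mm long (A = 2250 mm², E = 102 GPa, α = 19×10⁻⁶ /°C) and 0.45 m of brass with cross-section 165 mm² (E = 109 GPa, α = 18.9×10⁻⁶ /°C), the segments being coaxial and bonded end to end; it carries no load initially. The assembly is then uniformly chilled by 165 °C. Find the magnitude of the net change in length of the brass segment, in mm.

If the supports were absent, the total length change would be Σ αᵢΔT Lᵢ = 19×10⁻⁶×165×400 + 18.9×10⁻⁶×165×450 = 2.657 mm.
The rigid supports impose zero overall length change; the single axial force P common to all segments must satisfy P Σ Lᵢ/(AᵢEᵢ) = δ_free.
The series flexibility is Σ Lᵢ/(AᵢEᵢ) = 400/(2250×102×10³) + 450/(165×109×10³) = 2.676×10⁻⁵ mm/N.
Hence P = δ_free / Σ(L/AE) = 2.657/2.676×10⁻⁵ = 99.29 kN (tensile).
For the brass segment, free thermal change = 18.9×10⁻⁶×165×450 = 1.403 mm and elastic change from P = 99290×450/(165×109×10³) = 2.484 mm; these oppose, so the net change is 1.08 mm (segment lengthens).

|ΔL| ≈ 1.08 mm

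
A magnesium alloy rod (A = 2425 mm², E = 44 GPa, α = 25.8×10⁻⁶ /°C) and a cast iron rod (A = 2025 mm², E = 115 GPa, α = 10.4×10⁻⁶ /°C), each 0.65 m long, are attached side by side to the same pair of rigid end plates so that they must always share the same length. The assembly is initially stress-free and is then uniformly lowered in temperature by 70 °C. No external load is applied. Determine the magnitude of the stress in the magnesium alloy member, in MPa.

Equilibrium of a rigid end plate with no external load gives equal and opposite internal forces ±P in the two members. Since α_{magnesium alloy} > α_{cast iron}, cooling drives the magnesium alloy into tension and the cast iron into compression.
Equating the net (thermal + elastic) strains gives |α₁ − α₂|·ΔT = P·[1/(A₁E₁) + 1/(A₂E₂)].
|α₁ − α₂|·ΔT = 15.4×10⁻⁶ × 70 = 0.001078.
1/(A₁E₁) + 1/(A₂E₂) = 1/(2425×44×10³) + 1/(2025×115×10³) = 1.367×10⁻⁸ N⁻¹.
So P = 0.001078 / 1.367×10⁻⁸ = 78.88 kN.
σ_{magnesium alloy} = P/A₁ = 78880/2425 = 32.53 MPa, tensile.

σ ≈ 32.5 MPa (tensile)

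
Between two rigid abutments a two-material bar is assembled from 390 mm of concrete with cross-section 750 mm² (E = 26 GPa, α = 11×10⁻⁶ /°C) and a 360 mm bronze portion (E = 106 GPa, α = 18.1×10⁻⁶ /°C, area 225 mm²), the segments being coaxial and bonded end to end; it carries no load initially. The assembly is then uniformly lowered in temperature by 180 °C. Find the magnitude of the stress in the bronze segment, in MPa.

σ ≈ 246 MPa (tensile)

With the walls removed the bar would change length by δ_free = Σ αᵢΔT Lᵢ = 11×10⁻⁶×180×390 + 18.1×10⁻⁶×180×360 = 1.945 mm.
The rigid supports impose zero overall length change; the single axial force P common to all segments must satisfy P Σ Lᵢ/(AᵢEᵢ) = δ_free.
The series flexibility is Σ Lᵢ/(AᵢEᵢ) = 390/(750×26×10³) + 360/(225×106×10³) = 3.509×10⁻⁵ mm/N.
So P = 1.945 / 3.509×10⁻⁵ = 55.42 kN, tensile.
σ_{bronze} = P / A = 55420 / 225 = 246.3 MPa.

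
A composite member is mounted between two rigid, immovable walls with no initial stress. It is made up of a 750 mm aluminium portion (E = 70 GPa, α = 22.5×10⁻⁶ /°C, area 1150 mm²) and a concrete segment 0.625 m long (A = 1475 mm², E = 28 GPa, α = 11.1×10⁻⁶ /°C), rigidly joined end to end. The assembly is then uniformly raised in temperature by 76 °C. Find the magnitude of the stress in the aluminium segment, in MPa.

σ ≈ 64.4 MPa (compressive)

If the supports were absent, the total length change would be Σ αᵢΔT Lᵢ = 22.5×10⁻⁶×76×750 + 11.1×10⁻⁶×76×625 = 1.81 mm.
The rigid supports impose zero overall length change; the single axial force P common to all segments must satisfy P Σ Lᵢ/(AᵢEᵢ) = δ_free.
The series flexibility is Σ Lᵢ/(AᵢEᵢ) = 750/(1150×70×10³) + 625/(1475×28×10³) = 2.445×10⁻⁵ mm/N.
Hence P = δ_free / Σ(L/AE) = 1.81/2.445×10⁻⁵ = 74.02 kN (compressive).
σ_{aluminium} = P / A = 74020 / 1150 = 64.36 MPa.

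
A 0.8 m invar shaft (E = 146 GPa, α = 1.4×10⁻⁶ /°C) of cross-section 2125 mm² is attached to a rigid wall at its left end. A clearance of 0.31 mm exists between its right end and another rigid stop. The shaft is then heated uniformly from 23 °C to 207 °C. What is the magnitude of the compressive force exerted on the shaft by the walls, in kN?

P ≈ 0 kN

If the wall were absent the shaft would grow by αΔT L = 1.4×10⁻⁶ × 184 × 800 = 0.2061 mm.
Since δ_free = 0.206 mm is less than the 0.31 mm gap, the shaft never touches the wall. No axial force develops.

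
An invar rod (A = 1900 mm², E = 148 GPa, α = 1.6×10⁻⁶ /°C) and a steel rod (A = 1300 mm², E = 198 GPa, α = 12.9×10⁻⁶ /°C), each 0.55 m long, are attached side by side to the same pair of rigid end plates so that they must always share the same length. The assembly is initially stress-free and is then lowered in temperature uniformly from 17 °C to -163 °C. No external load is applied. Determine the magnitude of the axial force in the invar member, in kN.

P ≈ 273 kN (compressive in the invar)

Both members must finish at the same length. With the larger α, the steel tends to over-contract; the plates restrain it, putting the steel in tension and the invar in compression. With no external load the two internal forces are equal and opposite, magnitude P.
Compatibility of the two members (thermal + elastic change equal): (α₁ − α₂)ΔT = P·[1/(A₁E₁) + 1/(A₂E₂)].
|α₁ − α₂|·ΔT = 11.3×10⁻⁶ × 180 = 0.002034.
1/(A₁E₁) + 1/(A₂E₂) = 1/(1900×148×10³) + 1/(1300×198×10³) = 7.441×10⁻⁹ N⁻¹.
P = 0.002034 / 7.441×10⁻⁹ = 273300 N = 273.3 kN.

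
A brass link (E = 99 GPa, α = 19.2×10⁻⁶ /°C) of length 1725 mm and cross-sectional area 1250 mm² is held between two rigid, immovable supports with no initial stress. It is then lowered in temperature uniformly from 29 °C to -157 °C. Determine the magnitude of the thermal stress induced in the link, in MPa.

σ ≈ 354 MPa (tensile)

Because both ends are immovable the net strain is zero, and the suppressed thermal strain is αΔT = 19.2×10⁻⁶ × 186 = 3571.2×10⁻⁶.
Hence σ = E·αΔT = 99×10³ × 3571.2×10⁻⁶ = 353.5 MPa, tensile.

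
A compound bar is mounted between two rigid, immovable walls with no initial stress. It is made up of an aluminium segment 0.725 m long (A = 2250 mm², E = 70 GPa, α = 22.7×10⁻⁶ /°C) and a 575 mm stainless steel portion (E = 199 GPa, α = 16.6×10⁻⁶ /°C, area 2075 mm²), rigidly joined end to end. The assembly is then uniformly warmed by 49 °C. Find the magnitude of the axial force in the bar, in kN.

With the walls removed the bar would change length by δ_free = Σ αᵢΔT Lᵢ = 22.7×10⁻⁶×49×725 + 16.6×10⁻⁶×49×575 = 1.274 mm.
Since the ends are fixed, an axial force P builds up, equal in every segment, with P · Σ Lᵢ/(AᵢEᵢ) = δ_free.
Σ Lᵢ/(AᵢEᵢ) = 725/(2250×70×10³) + 575/(2075×199×10³) = 5.996×10⁻⁶ mm/N.
P = 1.274 / 5.996×10⁻⁶ = 212500 N = 212.5 kN, compressive.

P ≈ 213 kN (compressive)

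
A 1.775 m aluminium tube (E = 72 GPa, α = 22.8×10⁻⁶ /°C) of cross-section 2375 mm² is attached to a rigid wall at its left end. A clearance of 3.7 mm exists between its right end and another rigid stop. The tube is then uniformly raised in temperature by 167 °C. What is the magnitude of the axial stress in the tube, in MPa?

σ ≈ 124 MPa (compressive)

Unrestrained expansion: δ_free = αΔT L = 22.8×10⁻⁶ × 167 × 1775 = 6.758 mm.
This exceeds the 3.7 mm gap, so the wall pushes back. The portion of expansion that must be recovered elastically is δ_free − gap = 6.758 − 3.7 = 3.058 mm.
That suppressed elongation corresponds to σ = E·Δ/L = 72×10³ × 3.058/1775 = 124.1 MPa.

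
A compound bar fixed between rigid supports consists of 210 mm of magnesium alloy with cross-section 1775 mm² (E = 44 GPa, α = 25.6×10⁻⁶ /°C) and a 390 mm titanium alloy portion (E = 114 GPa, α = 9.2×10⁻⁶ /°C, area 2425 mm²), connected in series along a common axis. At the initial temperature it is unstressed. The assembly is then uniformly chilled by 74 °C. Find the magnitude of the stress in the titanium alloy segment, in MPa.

σ ≈ 66.7 MPa (tensile)

With the walls removed the bar would change length by δ_free = Σ αᵢΔT Lᵢ = 25.6×10⁻⁶×74×210 + 9.2×10⁻⁶×74×390 = 0.6633 mm.
The walls prevent any net length change, so an axial force P (same in every segment) develops. Compatibility: P · Σ Lᵢ/(AᵢEᵢ) = δ_free.
The series flexibility is Σ Lᵢ/(AᵢEᵢ) = 210/(1775×44×10³) + 390/(2425×114×10³) = 4.1×10⁻⁶ mm/N.
P = 0.6633 / 4.1×10⁻⁶ = 161800 N = 161.8 kN, tensile.
σ_{titanium alloy} = P / A = 161800 / 2425 = 66.72 MPa.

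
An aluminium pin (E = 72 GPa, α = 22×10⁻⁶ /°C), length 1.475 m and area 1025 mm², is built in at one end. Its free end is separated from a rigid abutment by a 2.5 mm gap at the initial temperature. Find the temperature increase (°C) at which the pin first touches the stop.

ΔT ≈ 77 °C

Contact occurs when the free expansion equals the gap: αΔT L = 2.5 mm.
So ΔT = g/(αL) = 2.5/(22×10⁻⁶ × 1475) = 77.04 °C.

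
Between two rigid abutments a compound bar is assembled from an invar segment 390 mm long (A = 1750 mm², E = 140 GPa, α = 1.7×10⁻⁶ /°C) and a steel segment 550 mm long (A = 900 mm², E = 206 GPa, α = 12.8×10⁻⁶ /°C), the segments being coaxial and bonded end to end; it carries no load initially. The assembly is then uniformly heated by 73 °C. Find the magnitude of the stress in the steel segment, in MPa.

With the walls removed the bar would change length by δ_free = Σ αᵢΔT Lᵢ = 1.7×10⁻⁶×73×390 + 12.8×10⁻⁶×73×550 = 0.5623 mm.
Since the ends are fixed, an axial force P builds up, equal in every segment, with P · Σ Lᵢ/(AᵢEᵢ) = δ_free.
The series flexibility is Σ Lᵢ/(AᵢEᵢ) = 390/(1750×140×10³) + 550/(900×206×10³) = 4.558×10⁻⁶ mm/N.
P = 0.5623 / 4.558×10⁻⁶ = 123400 N = 123.4 kN, compressive.
σ_{steel} = P / A = 123400 / 900 = 137.1 MPa.

σ ≈ 137 MPa (compressive)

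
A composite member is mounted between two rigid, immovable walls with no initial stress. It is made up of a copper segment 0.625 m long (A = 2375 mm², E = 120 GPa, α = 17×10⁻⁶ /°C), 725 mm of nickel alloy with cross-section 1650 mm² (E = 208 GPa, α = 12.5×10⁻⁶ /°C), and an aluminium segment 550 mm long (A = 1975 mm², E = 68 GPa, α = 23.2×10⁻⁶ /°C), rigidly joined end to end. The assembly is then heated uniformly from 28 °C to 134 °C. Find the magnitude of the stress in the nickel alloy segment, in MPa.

If the supports were absent, the total length change would be Σ αᵢΔT Lᵢ = 17×10⁻⁶×106×625 + 12.5×10⁻⁶×106×725 + 23.2×10⁻⁶×106×550 = 3.439 mm.
Since the ends are fixed, an axial force P builds up, equal in every segment, with P · Σ Lᵢ/(AᵢEᵢ) = δ_free.
The series flexibility is Σ Lᵢ/(AᵢEᵢ) = 625/(2375×120×10³) + 725/(1650×208×10³) + 550/(1975×68×10³) = 8.401×10⁻⁶ mm/N.
P = 3.439 / 8.401×10⁻⁶ = 409400 N = 409.4 kN, compressive.
σ_{nickel alloy} = P / A = 409400 / 1650 = 248.1 MPa.

σ ≈ 248 MPa (compressive)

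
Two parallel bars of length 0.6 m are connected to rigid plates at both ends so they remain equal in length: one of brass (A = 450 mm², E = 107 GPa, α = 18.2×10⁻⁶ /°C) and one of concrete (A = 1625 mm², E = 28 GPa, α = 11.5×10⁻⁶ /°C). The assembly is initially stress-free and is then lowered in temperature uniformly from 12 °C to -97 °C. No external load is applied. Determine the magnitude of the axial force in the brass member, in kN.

P ≈ 17.1 kN (tensile in the brass)

Both members must finish at the same length. With the larger α, the brass tends to over-contract; the plates restrain it, putting the brass in tension and the concrete in compression. With no external load the two internal forces are equal and opposite, magnitude P.
Equating the net (thermal + elastic) strains gives |α₁ − α₂|·ΔT = P·[1/(A₁E₁) + 1/(A₂E₂)].
|α₁ − α₂|·ΔT = 6.7×10⁻⁶ × 109 = 0.0007303.
1/(A₁E₁) + 1/(A₂E₂) = 1/(450×107×10³) + 1/(1625×28×10³) = 4.275×10⁻⁸ N⁻¹.
So P = 0.0007303 / 4.275×10⁻⁸ = 17.08 kN.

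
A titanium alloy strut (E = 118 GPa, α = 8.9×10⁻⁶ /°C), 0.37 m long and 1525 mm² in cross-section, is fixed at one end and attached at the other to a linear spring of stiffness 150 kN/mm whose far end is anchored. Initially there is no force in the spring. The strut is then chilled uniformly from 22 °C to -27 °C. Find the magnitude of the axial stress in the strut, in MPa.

If the spring were absent the strut would shorten by αΔT L = 8.9×10⁻⁶ × 49 × 370 = 0.1614 mm.
Let P be the tensile force in the spring. The strut extends elastically by PL/(AE) and the spring stretches by P/k; together these equal δ_free.
So P = δ_free / [L/(AE) + 1/k] = 0.1614 / [ 370/(1525×118×10³) + 1/(150×10³) ].
P = 0.1614 / 8.723×10⁻⁶ = 18500 N.
σ = P/A = 18500/1525 = 12.13 MPa.

σ ≈ 12.1 MPa (tensile)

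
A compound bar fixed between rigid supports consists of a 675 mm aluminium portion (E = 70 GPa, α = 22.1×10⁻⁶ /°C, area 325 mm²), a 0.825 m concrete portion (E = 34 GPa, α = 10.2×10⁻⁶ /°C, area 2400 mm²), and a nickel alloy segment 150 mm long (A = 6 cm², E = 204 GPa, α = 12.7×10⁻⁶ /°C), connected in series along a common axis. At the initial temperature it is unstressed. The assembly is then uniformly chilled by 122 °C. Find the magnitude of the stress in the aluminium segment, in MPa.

σ ≈ 231 MPa (tensile)

Free thermal contraction of the whole bar: Σ αᵢΔT Lᵢ = 22.1×10⁻⁶×122×675 + 10.2×10⁻⁶×122×825 + 12.7×10⁻⁶×122×150 = 3.079 mm.
The rigid supports impose zero overall length change; the single axial force P common to all segments must satisfy P Σ Lᵢ/(AᵢEᵢ) = δ_free.
Σ Lᵢ/(AᵢEᵢ) = 675/(325×70×10³) + 825/(2400×34×10³) + 150/(600×204×10³) = 4.101×10⁻⁵ mm/N.
So P = 3.079 / 4.101×10⁻⁵ = 75.09 kN, tensile.
σ_{aluminium} = P / A = 75090 / 325 = 231 MPa.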